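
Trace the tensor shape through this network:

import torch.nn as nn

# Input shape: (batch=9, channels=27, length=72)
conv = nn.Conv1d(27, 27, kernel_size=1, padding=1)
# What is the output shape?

Input shape: (9, 27, 72)
Output shape: (9, 27, 74)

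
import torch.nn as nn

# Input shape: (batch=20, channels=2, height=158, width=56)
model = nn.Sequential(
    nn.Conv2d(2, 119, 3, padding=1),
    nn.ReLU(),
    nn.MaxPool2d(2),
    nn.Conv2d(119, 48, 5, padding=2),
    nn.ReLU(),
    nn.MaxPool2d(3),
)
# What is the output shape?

Input shape: (20, 2, 158, 56)
  -> after first Conv2d: (20, 119, 158, 56)
  -> after first MaxPool2d: (20, 119, 79, 28)
  -> after second Conv2d: (20, 48, 79, 28)
Output shape: (20, 48, 26, 9)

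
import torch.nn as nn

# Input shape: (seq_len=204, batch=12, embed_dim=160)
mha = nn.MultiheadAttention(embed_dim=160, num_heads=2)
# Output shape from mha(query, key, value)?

Input shape: (204, 12, 160)
Output shape: (204, 12, 160)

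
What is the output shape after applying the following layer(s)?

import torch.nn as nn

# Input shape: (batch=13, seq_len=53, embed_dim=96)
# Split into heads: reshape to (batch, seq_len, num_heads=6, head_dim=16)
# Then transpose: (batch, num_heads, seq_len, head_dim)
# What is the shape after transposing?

Input shape: (13, 53, 96)
  -> after reshape: (13, 53, 6, 16)
Output shape: (13, 6, 53, 16)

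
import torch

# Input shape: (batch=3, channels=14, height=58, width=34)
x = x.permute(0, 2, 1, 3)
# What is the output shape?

Input shape: (3, 14, 58, 34)
Output shape: (3, 58, 14, 34)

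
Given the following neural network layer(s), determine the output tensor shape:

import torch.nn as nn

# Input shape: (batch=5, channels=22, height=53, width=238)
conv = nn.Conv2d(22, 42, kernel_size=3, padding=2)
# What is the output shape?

Input shape: (5, 22, 53, 238)
Output shape: (5, 42, 55, 240)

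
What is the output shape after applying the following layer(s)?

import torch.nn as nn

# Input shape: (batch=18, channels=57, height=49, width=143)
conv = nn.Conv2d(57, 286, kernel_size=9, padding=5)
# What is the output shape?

Input shape: (18, 57, 49, 143)
Output shape: (18, 286, 51, 145)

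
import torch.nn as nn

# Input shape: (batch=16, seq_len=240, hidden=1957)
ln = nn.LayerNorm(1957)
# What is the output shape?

Input shape: (16, 240, 1957)
Output shape: (16, 240, 1957)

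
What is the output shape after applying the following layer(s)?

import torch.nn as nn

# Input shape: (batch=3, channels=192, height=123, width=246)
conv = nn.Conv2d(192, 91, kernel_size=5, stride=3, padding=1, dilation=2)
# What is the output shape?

Input shape: (3, 192, 123, 246)
Output shape: (3, 91, 39, 80)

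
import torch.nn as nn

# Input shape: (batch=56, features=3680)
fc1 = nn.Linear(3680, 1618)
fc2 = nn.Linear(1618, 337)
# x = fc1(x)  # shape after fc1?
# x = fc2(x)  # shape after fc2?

Input shape: (56, 3680)
  -> after fc1: (56, 1618)
Output shape: (56, 337)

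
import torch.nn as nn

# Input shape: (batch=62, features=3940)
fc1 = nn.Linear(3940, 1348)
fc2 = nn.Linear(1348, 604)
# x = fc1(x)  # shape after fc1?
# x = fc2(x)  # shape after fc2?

Input shape: (62, 3940)
  -> after fc1: (62, 1348)
Output shape: (62, 604)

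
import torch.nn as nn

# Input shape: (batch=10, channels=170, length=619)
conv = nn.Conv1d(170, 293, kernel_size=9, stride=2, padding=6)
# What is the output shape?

Input shape: (10, 170, 619)
Output shape: (10, 293, 312)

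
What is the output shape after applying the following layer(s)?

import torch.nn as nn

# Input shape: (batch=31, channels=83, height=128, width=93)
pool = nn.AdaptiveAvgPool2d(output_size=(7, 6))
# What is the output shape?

Input shape: (31, 83, 128, 93)
Output shape: (31, 83, 7, 6)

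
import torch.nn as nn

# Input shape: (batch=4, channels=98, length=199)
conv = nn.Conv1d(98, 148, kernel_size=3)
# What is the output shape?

Input shape: (4, 98, 199)
Output shape: (4, 148, 197)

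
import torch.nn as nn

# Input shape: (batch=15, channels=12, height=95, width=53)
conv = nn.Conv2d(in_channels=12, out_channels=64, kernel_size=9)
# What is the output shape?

Input shape: (15, 12, 95, 53)
Output shape: (15, 64, 87, 45)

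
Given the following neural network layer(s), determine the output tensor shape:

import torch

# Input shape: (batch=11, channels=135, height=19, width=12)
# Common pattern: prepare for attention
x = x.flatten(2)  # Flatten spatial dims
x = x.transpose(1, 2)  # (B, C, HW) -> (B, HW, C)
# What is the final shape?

Input shape: (11, 135, 19, 12)
  -> after flatten(2): (11, 135, 228)
Output shape: (11, 228, 135)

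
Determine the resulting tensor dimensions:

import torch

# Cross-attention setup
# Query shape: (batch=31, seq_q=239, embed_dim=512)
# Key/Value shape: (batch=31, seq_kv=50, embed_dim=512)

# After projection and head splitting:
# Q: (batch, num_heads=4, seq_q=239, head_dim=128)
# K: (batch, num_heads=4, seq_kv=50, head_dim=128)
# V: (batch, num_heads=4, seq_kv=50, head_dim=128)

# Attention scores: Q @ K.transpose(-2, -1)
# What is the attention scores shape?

Input shape: (31, 239, 512)
Output shape: (31, 4, 239, 50)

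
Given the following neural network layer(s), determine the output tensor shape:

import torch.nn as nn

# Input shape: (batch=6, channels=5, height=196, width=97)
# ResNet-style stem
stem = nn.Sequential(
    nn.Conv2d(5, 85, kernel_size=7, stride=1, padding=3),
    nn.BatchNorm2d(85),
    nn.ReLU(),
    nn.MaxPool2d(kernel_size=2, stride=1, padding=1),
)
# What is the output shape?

Input shape: (6, 5, 196, 97)
  -> after Conv2d 7x7 stride=1: (6, 85, 196, 97)
Output shape: (6, 85, 197, 98)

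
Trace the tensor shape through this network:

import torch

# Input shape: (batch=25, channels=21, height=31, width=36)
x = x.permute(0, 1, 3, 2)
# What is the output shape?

Input shape: (25, 21, 31, 36)
Output shape: (25, 21, 36, 31)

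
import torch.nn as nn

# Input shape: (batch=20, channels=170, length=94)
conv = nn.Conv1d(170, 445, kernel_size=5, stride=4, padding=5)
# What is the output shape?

Input shape: (20, 170, 94)
Output shape: (20, 445, 25)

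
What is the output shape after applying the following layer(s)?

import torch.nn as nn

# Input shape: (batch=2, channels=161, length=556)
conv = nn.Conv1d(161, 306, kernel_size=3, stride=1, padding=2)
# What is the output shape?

Input shape: (2, 161, 556)
Output shape: (2, 306, 558)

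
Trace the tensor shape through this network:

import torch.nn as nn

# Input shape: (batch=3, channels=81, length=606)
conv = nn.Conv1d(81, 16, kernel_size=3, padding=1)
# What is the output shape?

Input shape: (3, 81, 606)
Output shape: (3, 16, 606)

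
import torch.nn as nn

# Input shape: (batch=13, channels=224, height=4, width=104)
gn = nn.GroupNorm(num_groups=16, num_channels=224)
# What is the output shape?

Input shape: (13, 224, 4, 104)
Output shape: (13, 224, 4, 104)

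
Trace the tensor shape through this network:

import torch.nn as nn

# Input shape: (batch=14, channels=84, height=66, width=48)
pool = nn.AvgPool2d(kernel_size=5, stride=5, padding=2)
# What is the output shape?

Input shape: (14, 84, 66, 48)
Output shape: (14, 84, 14, 10)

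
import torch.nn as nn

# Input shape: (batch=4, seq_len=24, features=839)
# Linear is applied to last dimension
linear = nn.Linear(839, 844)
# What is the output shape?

Input shape: (4, 24, 839)
Output shape: (4, 24, 844)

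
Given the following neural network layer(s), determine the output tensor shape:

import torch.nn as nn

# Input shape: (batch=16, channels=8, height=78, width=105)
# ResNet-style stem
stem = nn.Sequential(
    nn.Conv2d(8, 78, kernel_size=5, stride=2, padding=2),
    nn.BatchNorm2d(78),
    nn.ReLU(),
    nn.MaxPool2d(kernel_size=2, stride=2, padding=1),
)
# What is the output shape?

Input shape: (16, 8, 78, 105)
  -> after Conv2d 5x5 stride=2: (16, 78, 39, 53)
Output shape: (16, 78, 20, 27)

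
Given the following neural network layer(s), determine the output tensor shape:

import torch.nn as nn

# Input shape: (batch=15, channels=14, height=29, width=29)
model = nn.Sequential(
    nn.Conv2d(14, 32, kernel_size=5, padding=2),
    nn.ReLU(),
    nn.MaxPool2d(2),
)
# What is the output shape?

Input shape: (15, 14, 29, 29)
  -> after Conv2d: (15, 32, 29, 29)
  -> after ReLU: (15, 32, 29, 29)
Output shape: (15, 32, 14, 14)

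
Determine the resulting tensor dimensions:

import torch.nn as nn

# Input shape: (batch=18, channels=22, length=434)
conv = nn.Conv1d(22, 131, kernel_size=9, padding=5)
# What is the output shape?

Input shape: (18, 22, 434)
Output shape: (18, 131, 436)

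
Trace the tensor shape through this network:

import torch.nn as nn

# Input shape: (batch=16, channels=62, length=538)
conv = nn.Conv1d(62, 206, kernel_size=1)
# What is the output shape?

Input shape: (16, 62, 538)
Output shape: (16, 206, 538)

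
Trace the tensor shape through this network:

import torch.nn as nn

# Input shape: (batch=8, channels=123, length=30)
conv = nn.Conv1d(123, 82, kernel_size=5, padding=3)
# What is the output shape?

Input shape: (8, 123, 30)
Output shape: (8, 82, 32)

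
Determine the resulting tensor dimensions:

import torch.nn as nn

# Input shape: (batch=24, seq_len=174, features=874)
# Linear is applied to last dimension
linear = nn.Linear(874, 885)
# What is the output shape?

Input shape: (24, 174, 874)
Output shape: (24, 174, 885)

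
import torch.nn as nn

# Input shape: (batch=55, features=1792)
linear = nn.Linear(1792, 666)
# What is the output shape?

Input shape: (55, 1792)
Output shape: (55, 666)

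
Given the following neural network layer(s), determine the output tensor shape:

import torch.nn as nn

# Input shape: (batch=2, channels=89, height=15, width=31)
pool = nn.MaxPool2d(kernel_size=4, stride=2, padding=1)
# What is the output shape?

Input shape: (2, 89, 15, 31)
Output shape: (2, 89, 7, 15)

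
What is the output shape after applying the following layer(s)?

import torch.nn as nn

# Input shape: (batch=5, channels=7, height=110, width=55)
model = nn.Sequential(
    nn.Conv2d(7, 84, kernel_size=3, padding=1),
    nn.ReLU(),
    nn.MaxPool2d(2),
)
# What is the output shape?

Input shape: (5, 7, 110, 55)
  -> after Conv2d: (5, 84, 110, 55)
  -> after ReLU: (5, 84, 110, 55)
Output shape: (5, 84, 55, 27)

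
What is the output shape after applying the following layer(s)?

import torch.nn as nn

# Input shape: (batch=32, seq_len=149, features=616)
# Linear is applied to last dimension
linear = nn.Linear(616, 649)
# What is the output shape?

Input shape: (32, 149, 616)
Output shape: (32, 149, 649)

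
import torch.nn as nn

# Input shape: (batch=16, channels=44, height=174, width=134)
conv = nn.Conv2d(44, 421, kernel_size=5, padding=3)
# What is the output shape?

Input shape: (16, 44, 174, 134)
Output shape: (16, 421, 176, 136)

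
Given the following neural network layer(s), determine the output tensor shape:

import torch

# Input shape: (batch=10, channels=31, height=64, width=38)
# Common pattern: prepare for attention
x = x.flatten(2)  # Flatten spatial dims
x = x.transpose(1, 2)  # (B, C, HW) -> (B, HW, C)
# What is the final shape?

Input shape: (10, 31, 64, 38)
  -> after flatten(2): (10, 31, 2432)
Output shape: (10, 2432, 31)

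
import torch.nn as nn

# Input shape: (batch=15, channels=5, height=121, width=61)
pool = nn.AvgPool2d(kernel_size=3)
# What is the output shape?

Input shape: (15, 5, 121, 61)
Output shape: (15, 5, 40, 20)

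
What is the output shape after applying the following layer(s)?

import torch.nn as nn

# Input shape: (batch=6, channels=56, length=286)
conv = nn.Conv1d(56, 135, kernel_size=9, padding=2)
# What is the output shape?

Input shape: (6, 56, 286)
Output shape: (6, 135, 282)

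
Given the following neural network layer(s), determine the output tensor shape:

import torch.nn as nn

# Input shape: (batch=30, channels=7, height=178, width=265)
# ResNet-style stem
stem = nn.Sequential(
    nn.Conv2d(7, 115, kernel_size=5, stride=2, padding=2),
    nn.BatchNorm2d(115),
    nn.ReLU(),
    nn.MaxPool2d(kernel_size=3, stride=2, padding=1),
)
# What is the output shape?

Input shape: (30, 7, 178, 265)
  -> after Conv2d 5x5 stride=2: (30, 115, 89, 133)
Output shape: (30, 115, 45, 67)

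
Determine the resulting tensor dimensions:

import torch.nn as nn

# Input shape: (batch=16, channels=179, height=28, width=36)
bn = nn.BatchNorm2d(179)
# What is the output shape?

Input shape: (16, 179, 28, 36)
Output shape: (16, 179, 28, 36)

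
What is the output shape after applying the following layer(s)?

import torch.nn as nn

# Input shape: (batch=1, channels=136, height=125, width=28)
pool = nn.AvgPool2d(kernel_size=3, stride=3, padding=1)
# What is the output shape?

Input shape: (1, 136, 125, 28)
Output shape: (1, 136, 42, 10)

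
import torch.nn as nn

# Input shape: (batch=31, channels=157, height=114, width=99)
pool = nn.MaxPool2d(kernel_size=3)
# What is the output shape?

Input shape: (31, 157, 114, 99)
Output shape: (31, 157, 38, 33)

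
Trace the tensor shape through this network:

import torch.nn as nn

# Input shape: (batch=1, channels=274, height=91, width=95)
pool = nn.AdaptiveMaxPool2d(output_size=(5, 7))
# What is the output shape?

Input shape: (1, 274, 91, 95)
Output shape: (1, 274, 5, 7)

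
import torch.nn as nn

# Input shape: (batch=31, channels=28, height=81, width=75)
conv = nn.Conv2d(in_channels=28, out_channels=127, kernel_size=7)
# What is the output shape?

Input shape: (31, 28, 81, 75)
Output shape: (31, 127, 75, 69)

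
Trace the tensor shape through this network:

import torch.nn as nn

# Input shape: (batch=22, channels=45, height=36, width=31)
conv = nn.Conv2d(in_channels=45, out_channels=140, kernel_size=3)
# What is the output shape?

Input shape: (22, 45, 36, 31)
Output shape: (22, 140, 34, 29)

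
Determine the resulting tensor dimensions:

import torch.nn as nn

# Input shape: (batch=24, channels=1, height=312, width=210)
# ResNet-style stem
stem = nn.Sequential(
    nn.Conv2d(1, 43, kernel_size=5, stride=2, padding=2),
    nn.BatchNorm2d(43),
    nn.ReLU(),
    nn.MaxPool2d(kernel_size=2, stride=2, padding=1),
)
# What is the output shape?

Input shape: (24, 1, 312, 210)
  -> after Conv2d 5x5 stride=2: (24, 43, 156, 105)
Output shape: (24, 43, 79, 53)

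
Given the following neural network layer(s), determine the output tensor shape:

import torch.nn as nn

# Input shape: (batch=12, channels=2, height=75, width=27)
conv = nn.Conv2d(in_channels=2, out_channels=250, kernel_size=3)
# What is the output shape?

Input shape: (12, 2, 75, 27)
Output shape: (12, 250, 73, 25)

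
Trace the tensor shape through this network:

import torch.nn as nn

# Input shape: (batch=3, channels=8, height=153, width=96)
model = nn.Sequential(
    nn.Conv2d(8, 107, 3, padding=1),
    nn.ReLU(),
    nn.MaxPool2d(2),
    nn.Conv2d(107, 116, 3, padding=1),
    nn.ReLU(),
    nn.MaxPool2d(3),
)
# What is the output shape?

Input shape: (3, 8, 153, 96)
  -> after first Conv2d: (3, 107, 153, 96)
  -> after first MaxPool2d: (3, 107, 76, 48)
  -> after second Conv2d: (3, 116, 76, 48)
Output shape: (3, 116, 25, 16)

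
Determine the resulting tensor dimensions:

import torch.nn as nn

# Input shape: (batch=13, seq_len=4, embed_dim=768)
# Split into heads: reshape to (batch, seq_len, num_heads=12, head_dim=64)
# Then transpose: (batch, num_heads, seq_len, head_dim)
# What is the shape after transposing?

Input shape: (13, 4, 768)
  -> after reshape: (13, 4, 12, 64)
Output shape: (13, 12, 4, 64)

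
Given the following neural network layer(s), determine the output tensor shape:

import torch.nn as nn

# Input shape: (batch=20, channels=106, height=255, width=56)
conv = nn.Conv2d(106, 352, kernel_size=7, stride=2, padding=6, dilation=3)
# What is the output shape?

Input shape: (20, 106, 255, 56)
Output shape: (20, 352, 125, 25)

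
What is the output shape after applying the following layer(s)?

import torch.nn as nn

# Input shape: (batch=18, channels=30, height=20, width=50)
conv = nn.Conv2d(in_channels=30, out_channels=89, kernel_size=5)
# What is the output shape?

Input shape: (18, 30, 20, 50)
Output shape: (18, 89, 16, 46)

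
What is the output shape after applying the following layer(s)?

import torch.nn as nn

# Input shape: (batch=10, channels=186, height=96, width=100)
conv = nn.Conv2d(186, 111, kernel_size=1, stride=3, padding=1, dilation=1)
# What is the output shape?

Input shape: (10, 186, 96, 100)
Output shape: (10, 111, 33, 34)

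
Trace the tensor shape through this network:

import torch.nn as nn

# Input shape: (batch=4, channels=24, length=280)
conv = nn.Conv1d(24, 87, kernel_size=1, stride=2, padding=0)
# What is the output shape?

Input shape: (4, 24, 280)
Output shape: (4, 87, 140)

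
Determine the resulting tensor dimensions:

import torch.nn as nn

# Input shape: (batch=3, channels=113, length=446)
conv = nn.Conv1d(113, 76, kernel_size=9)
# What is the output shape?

Input shape: (3, 113, 446)
Output shape: (3, 76, 438)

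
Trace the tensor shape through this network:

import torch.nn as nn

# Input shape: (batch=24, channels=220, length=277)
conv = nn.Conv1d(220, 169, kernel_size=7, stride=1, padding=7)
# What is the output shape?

Input shape: (24, 220, 277)
Output shape: (24, 169, 285)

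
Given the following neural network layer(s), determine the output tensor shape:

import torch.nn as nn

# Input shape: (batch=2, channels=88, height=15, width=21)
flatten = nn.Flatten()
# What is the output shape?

Input shape: (2, 88, 15, 21)
Output shape: (2, 27720)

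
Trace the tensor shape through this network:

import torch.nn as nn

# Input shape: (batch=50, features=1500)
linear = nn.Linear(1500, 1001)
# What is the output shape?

Input shape: (50, 1500)
Output shape: (50, 1001)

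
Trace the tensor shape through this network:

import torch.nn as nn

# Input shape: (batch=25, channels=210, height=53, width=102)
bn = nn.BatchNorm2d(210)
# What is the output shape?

Input shape: (25, 210, 53, 102)
Output shape: (25, 210, 53, 102)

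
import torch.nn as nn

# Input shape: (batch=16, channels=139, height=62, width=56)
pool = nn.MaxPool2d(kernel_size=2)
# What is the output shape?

Input shape: (16, 139, 62, 56)
Output shape: (16, 139, 31, 28)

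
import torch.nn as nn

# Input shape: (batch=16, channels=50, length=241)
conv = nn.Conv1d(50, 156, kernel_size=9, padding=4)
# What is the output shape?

Input shape: (16, 50, 241)
Output shape: (16, 156, 241)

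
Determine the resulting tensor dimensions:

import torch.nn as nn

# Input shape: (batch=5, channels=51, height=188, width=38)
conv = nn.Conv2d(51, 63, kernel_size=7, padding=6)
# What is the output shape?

Input shape: (5, 51, 188, 38)
Output shape: (5, 63, 194, 44)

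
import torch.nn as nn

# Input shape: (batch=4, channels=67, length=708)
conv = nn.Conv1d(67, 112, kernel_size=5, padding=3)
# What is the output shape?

Input shape: (4, 67, 708)
Output shape: (4, 112, 710)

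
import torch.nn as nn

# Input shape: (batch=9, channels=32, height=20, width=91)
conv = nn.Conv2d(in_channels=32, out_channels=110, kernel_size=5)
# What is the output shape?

Input shape: (9, 32, 20, 91)
Output shape: (9, 110, 16, 87)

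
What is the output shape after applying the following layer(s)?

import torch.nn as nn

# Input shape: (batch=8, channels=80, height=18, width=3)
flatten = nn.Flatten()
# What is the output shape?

Input shape: (8, 80, 18, 3)
Output shape: (8, 4320)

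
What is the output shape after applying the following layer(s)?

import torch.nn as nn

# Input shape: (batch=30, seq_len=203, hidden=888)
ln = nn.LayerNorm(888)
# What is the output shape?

Input shape: (30, 203, 888)
Output shape: (30, 203, 888)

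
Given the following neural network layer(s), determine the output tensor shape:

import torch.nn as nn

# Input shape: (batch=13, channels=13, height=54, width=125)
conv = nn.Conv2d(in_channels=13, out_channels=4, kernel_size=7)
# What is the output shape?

Input shape: (13, 13, 54, 125)
Output shape: (13, 4, 48, 119)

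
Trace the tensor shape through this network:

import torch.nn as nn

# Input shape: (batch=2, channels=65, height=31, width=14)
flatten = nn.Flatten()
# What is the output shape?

Input shape: (2, 65, 31, 14)
Output shape: (2, 28210)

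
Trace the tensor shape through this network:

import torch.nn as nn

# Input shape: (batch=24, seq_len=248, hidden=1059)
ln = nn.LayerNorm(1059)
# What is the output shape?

Input shape: (24, 248, 1059)
Output shape: (24, 248, 1059)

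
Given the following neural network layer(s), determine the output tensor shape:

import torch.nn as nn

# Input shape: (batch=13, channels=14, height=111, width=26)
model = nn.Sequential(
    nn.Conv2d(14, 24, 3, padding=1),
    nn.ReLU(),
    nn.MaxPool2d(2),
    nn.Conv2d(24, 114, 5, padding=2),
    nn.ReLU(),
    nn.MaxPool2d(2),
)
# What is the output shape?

Input shape: (13, 14, 111, 26)
  -> after first Conv2d: (13, 24, 111, 26)
  -> after first MaxPool2d: (13, 24, 55, 13)
  -> after second Conv2d: (13, 114, 55, 13)
Output shape: (13, 114, 27, 6)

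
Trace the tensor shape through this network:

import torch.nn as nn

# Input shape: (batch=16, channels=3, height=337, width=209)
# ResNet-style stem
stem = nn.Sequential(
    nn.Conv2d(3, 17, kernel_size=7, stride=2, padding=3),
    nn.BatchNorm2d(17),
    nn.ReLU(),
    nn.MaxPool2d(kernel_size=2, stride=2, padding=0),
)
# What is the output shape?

Input shape: (16, 3, 337, 209)
  -> after Conv2d 7x7 stride=2: (16, 17, 169, 105)
Output shape: (16, 17, 84, 52)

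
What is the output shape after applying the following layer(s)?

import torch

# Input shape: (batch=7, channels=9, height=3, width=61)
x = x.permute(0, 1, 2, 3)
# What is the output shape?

Input shape: (7, 9, 3, 61)
Output shape: (7, 9, 3, 61)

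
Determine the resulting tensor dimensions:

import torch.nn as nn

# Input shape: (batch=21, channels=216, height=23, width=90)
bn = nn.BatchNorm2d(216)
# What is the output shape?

Input shape: (21, 216, 23, 90)
Output shape: (21, 216, 23, 90)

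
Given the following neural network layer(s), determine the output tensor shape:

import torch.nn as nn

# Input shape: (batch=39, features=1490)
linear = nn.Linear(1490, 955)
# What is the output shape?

Input shape: (39, 1490)
Output shape: (39, 955)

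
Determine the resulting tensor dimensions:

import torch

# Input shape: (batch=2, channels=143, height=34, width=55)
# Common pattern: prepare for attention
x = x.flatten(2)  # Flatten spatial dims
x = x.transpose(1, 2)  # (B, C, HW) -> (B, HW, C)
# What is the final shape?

Input shape: (2, 143, 34, 55)
  -> after flatten(2): (2, 143, 1870)
Output shape: (2, 1870, 143)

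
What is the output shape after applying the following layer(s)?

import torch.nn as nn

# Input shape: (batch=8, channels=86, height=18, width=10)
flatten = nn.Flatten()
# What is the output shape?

Input shape: (8, 86, 18, 10)
Output shape: (8, 15480)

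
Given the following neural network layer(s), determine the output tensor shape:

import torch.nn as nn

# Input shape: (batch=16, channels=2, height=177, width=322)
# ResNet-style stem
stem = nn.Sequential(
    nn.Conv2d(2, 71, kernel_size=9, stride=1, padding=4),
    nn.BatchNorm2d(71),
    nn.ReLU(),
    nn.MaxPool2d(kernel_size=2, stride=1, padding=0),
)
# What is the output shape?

Input shape: (16, 2, 177, 322)
  -> after Conv2d 9x9 stride=1: (16, 71, 177, 322)
Output shape: (16, 71, 176, 321)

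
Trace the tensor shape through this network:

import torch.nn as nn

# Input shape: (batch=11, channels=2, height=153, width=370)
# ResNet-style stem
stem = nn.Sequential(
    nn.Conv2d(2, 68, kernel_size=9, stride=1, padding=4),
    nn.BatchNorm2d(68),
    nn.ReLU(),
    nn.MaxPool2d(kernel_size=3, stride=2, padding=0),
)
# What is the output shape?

Input shape: (11, 2, 153, 370)
  -> after Conv2d 9x9 stride=1: (11, 68, 153, 370)
Output shape: (11, 68, 76, 184)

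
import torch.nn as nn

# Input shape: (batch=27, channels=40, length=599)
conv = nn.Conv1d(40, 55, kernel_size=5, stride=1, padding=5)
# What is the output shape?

Input shape: (27, 40, 599)
Output shape: (27, 55, 605)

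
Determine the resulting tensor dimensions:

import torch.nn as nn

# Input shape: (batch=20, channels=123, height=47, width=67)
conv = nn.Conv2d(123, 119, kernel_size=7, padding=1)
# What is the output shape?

Input shape: (20, 123, 47, 67)
Output shape: (20, 119, 43, 63)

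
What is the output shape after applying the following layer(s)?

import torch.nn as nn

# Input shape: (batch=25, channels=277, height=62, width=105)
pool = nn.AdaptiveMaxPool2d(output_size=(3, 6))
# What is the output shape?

Input shape: (25, 277, 62, 105)
Output shape: (25, 277, 3, 6)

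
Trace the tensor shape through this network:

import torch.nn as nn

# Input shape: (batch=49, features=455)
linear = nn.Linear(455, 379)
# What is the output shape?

Input shape: (49, 455)
Output shape: (49, 379)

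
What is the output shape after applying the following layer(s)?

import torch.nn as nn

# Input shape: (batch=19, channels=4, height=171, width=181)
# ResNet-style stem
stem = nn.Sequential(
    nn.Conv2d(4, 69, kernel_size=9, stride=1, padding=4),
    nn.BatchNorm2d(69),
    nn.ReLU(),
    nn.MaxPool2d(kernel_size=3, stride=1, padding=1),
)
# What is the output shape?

Input shape: (19, 4, 171, 181)
  -> after Conv2d 9x9 stride=1: (19, 69, 171, 181)
Output shape: (19, 69, 171, 181)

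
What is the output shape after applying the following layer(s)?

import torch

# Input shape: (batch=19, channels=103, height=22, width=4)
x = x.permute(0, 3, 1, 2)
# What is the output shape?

Input shape: (19, 103, 22, 4)
Output shape: (19, 4, 103, 22)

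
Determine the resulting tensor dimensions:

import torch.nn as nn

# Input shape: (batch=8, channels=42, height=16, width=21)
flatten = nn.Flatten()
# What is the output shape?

Input shape: (8, 42, 16, 21)
Output shape: (8, 14112)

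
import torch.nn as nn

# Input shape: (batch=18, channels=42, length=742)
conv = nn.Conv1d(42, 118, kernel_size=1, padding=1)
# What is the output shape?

Input shape: (18, 42, 742)
Output shape: (18, 118, 744)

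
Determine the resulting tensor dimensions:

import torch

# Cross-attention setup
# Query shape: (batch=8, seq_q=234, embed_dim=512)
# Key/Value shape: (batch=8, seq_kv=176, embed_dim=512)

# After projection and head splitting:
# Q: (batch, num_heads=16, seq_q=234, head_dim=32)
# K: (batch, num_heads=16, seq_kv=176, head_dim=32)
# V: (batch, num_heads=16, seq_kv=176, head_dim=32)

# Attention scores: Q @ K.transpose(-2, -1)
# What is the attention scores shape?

Input shape: (8, 234, 512)
Output shape: (8, 16, 234, 176)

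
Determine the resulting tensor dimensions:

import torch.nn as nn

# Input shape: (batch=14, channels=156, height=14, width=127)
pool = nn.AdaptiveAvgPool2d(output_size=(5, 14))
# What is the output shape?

Input shape: (14, 156, 14, 127)
Output shape: (14, 156, 5, 14)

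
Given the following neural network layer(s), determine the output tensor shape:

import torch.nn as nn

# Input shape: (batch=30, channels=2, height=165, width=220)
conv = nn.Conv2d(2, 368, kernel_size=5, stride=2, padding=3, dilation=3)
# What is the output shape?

Input shape: (30, 2, 165, 220)
Output shape: (30, 368, 80, 107)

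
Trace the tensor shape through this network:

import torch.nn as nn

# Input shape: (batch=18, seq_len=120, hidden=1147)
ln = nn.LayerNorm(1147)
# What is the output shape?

Input shape: (18, 120, 1147)
Output shape: (18, 120, 1147)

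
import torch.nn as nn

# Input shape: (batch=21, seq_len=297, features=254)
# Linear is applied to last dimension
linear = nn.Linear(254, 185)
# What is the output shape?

Input shape: (21, 297, 254)
Output shape: (21, 297, 185)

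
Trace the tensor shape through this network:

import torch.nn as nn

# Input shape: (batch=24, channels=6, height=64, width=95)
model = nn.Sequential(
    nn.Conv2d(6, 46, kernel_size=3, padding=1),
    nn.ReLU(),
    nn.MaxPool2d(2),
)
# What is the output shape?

Input shape: (24, 6, 64, 95)
  -> after Conv2d: (24, 46, 64, 95)
  -> after ReLU: (24, 46, 64, 95)
Output shape: (24, 46, 32, 47)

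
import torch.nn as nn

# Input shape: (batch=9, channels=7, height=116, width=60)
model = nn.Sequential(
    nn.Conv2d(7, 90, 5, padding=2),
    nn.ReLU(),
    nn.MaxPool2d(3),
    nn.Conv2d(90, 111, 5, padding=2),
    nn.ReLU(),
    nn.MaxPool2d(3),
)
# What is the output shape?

Input shape: (9, 7, 116, 60)
  -> after first Conv2d: (9, 90, 116, 60)
  -> after first MaxPool2d: (9, 90, 38, 20)
  -> after second Conv2d: (9, 111, 38, 20)
Output shape: (9, 111, 12, 6)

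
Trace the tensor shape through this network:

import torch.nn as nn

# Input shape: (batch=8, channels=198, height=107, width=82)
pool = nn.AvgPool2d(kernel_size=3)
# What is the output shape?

Input shape: (8, 198, 107, 82)
Output shape: (8, 198, 35, 27)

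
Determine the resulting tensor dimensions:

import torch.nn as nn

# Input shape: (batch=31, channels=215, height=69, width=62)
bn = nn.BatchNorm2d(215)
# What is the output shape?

Input shape: (31, 215, 69, 62)
Output shape: (31, 215, 69, 62)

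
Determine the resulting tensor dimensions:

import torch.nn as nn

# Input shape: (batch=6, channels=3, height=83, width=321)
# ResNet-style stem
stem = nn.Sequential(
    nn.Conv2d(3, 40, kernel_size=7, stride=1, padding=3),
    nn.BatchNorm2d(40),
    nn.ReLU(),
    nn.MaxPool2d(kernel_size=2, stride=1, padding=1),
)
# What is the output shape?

Input shape: (6, 3, 83, 321)
  -> after Conv2d 7x7 stride=1: (6, 40, 83, 321)
Output shape: (6, 40, 84, 322)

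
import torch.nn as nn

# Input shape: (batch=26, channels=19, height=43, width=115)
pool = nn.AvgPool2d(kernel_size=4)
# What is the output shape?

Input shape: (26, 19, 43, 115)
Output shape: (26, 19, 10, 28)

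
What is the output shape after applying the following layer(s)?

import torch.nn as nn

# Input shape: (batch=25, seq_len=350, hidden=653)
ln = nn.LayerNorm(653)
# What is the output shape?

Input shape: (25, 350, 653)
Output shape: (25, 350, 653)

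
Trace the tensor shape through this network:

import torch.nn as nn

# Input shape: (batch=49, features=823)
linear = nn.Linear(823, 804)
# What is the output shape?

Input shape: (49, 823)
Output shape: (49, 804)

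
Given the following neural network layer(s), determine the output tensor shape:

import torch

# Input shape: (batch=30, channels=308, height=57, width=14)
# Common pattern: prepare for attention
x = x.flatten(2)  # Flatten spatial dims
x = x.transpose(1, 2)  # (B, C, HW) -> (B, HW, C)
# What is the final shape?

Input shape: (30, 308, 57, 14)
  -> after flatten(2): (30, 308, 798)
Output shape: (30, 798, 308)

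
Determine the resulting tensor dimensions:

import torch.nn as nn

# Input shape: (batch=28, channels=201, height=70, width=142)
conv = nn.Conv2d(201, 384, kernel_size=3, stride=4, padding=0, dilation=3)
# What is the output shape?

Input shape: (28, 201, 70, 142)
Output shape: (28, 384, 16, 34)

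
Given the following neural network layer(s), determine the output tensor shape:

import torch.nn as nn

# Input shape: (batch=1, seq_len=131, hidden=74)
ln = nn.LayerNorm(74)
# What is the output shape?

Input shape: (1, 131, 74)
Output shape: (1, 131, 74)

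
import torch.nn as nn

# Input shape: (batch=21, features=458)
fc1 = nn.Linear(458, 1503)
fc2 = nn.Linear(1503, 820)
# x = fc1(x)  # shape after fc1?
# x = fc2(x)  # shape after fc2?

Input shape: (21, 458)
  -> after fc1: (21, 1503)
Output shape: (21, 820)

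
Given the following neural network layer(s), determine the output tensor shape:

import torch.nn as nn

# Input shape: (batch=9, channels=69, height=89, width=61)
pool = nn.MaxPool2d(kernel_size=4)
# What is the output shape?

Input shape: (9, 69, 89, 61)
Output shape: (9, 69, 22, 15)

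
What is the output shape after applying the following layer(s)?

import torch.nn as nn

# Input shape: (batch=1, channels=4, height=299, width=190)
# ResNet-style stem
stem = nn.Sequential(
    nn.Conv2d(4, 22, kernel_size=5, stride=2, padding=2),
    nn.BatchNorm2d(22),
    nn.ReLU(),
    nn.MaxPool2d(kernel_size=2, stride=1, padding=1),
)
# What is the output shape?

Input shape: (1, 4, 299, 190)
  -> after Conv2d 5x5 stride=2: (1, 22, 150, 95)
Output shape: (1, 22, 151, 96)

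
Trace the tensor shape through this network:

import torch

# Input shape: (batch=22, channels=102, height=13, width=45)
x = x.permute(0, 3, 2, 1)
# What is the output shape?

Input shape: (22, 102, 13, 45)
Output shape: (22, 45, 13, 102)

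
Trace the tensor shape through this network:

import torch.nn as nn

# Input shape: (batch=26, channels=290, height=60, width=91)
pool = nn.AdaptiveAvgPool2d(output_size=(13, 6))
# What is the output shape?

Input shape: (26, 290, 60, 91)
Output shape: (26, 290, 13, 6)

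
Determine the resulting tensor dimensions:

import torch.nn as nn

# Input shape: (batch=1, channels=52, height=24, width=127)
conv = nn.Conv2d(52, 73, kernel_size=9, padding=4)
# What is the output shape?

Input shape: (1, 52, 24, 127)
Output shape: (1, 73, 24, 127)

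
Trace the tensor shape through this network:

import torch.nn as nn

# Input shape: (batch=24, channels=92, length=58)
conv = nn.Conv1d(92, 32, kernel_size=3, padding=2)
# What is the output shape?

Input shape: (24, 92, 58)
Output shape: (24, 32, 60)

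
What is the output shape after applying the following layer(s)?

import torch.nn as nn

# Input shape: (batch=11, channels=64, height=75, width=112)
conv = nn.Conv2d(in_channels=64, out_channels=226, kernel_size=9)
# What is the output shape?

Input shape: (11, 64, 75, 112)
Output shape: (11, 226, 67, 104)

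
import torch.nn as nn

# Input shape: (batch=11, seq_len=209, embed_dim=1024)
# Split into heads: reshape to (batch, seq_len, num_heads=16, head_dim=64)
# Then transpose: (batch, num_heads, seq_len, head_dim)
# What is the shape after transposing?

Input shape: (11, 209, 1024)
  -> after reshape: (11, 209, 16, 64)
Output shape: (11, 16, 209, 64)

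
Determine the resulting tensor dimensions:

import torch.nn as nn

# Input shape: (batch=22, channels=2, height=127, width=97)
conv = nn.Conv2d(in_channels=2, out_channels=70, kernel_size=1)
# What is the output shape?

Input shape: (22, 2, 127, 97)
Output shape: (22, 70, 127, 97)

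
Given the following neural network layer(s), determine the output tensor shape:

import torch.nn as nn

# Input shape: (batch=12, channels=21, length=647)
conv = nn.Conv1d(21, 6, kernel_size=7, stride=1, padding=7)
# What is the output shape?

Input shape: (12, 21, 647)
Output shape: (12, 6, 655)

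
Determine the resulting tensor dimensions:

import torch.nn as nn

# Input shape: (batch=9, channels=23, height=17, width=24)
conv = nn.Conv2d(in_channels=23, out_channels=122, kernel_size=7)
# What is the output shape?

Input shape: (9, 23, 17, 24)
Output shape: (9, 122, 11, 18)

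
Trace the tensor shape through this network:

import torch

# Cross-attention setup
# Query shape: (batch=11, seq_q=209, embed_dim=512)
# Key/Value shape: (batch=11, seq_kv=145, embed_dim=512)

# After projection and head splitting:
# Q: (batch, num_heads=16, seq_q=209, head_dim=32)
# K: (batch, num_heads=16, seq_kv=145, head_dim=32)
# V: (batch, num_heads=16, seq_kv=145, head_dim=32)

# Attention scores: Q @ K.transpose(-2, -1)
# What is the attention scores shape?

Input shape: (11, 209, 512)
Output shape: (11, 16, 209, 145)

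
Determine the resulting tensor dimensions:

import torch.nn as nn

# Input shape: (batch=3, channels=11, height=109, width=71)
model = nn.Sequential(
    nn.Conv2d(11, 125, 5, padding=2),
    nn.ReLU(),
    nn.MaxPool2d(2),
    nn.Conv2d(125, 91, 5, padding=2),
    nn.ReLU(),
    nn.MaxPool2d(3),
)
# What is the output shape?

Input shape: (3, 11, 109, 71)
  -> after first Conv2d: (3, 125, 109, 71)
  -> after first MaxPool2d: (3, 125, 54, 35)
  -> after second Conv2d: (3, 91, 54, 35)
Output shape: (3, 91, 18, 11)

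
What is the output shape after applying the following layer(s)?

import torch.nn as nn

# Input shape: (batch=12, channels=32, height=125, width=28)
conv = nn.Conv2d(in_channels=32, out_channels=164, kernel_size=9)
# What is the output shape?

Input shape: (12, 32, 125, 28)
Output shape: (12, 164, 117, 20)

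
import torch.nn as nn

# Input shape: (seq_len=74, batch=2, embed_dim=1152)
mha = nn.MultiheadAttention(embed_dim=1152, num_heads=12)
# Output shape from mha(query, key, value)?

Input shape: (74, 2, 1152)
Output shape: (74, 2, 1152)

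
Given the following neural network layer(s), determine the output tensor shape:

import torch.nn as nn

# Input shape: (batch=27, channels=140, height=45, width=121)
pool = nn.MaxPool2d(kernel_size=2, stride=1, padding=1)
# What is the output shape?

Input shape: (27, 140, 45, 121)
Output shape: (27, 140, 46, 122)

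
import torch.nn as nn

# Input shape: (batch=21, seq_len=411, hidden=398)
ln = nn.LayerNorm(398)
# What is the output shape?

Input shape: (21, 411, 398)
Output shape: (21, 411, 398)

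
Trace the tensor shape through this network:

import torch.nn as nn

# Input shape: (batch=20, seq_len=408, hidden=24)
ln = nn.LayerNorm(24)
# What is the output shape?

Input shape: (20, 408, 24)
Output shape: (20, 408, 24)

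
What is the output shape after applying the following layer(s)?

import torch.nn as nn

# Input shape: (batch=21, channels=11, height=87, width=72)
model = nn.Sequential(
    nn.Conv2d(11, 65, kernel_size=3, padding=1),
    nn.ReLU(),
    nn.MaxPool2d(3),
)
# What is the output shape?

Input shape: (21, 11, 87, 72)
  -> after Conv2d: (21, 65, 87, 72)
  -> after ReLU: (21, 65, 87, 72)
Output shape: (21, 65, 29, 24)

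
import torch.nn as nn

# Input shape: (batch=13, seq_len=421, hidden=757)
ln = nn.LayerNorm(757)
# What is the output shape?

Input shape: (13, 421, 757)
Output shape: (13, 421, 757)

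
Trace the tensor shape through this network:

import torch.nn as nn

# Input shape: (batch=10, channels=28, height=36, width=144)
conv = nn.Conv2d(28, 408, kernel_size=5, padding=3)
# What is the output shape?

Input shape: (10, 28, 36, 144)
Output shape: (10, 408, 38, 146)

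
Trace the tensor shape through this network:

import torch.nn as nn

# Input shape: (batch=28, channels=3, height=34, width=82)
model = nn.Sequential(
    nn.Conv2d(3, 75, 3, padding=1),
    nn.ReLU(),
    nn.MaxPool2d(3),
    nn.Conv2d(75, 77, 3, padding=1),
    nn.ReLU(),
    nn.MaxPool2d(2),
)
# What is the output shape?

Input shape: (28, 3, 34, 82)
  -> after first Conv2d: (28, 75, 34, 82)
  -> after first MaxPool2d: (28, 75, 11, 27)
  -> after second Conv2d: (28, 77, 11, 27)
Output shape: (28, 77, 5, 13)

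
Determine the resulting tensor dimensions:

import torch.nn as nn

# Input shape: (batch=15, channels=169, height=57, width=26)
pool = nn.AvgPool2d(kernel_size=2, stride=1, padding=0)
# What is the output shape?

Input shape: (15, 169, 57, 26)
Output shape: (15, 169, 56, 25)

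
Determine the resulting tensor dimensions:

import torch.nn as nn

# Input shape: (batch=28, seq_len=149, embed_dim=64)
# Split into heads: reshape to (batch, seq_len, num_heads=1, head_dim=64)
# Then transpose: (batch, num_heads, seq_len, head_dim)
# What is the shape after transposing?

Input shape: (28, 149, 64)
  -> after reshape: (28, 149, 1, 64)
Output shape: (28, 1, 149, 64)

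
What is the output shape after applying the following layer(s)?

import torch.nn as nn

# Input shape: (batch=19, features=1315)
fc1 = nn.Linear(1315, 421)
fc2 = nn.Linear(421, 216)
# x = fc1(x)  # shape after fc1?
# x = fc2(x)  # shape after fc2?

Input shape: (19, 1315)
  -> after fc1: (19, 421)
Output shape: (19, 216)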